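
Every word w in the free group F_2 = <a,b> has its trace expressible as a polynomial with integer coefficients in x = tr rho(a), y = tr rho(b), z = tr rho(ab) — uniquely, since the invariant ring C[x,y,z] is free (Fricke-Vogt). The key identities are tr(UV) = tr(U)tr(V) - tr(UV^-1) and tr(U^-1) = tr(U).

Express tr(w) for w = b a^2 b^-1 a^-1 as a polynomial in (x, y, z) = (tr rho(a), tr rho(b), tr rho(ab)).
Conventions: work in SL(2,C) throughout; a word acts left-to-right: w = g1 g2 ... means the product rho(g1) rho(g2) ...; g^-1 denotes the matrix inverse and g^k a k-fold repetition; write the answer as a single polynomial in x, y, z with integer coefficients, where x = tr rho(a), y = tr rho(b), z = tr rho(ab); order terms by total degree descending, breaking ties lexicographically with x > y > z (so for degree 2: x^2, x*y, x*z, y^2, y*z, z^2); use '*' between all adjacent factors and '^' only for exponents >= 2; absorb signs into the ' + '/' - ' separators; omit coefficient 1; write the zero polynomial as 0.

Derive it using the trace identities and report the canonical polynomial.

tr(a^2 b) = tr(a) * tr(b a) - tr(b)  (reduce the a square) = x*z - y
tr(a^2) = tr(a) * tr(a) - tr(1)  (reduce the a square) = x^2 - 2
tr(b a^2 b) = tr(b) * tr(a^2 b) - tr(a^2)  (reduce the b square) = x*y*z - x^2 - y^2 + 2
tr(b a b a) = tr(b a) * tr(b a) - tr(1)  (split on b) = z^2 - 2
tr(b a b) = tr(b) * tr(a b) - tr(a)  (reduce the b square) = y*z - x
tr(b a^2 b a) = tr(a) * tr(b a b a) - tr(b a b)  (reduce the a square) = x*z^2 - y*z - x
tr(a^-1 b a^2 b) = tr(b a^2 b) * tr(a) - tr(b a^2 b a)  (eliminate a^-1) = x^2*y*z - x^3 - x*y^2 - x*z^2 + y*z + 3*x
tr(b a^2 b^-1 a^-1) = tr(a^-1 b a^2) * tr(b) - tr(a^-1 b a^2 b)  (eliminate b^-1) = -x^2*y*z + x^3 + x*y^2 + x*z^2 - 3*x

-x^2*y*z + x^3 + x*y^2 + x*z^2 - 3*x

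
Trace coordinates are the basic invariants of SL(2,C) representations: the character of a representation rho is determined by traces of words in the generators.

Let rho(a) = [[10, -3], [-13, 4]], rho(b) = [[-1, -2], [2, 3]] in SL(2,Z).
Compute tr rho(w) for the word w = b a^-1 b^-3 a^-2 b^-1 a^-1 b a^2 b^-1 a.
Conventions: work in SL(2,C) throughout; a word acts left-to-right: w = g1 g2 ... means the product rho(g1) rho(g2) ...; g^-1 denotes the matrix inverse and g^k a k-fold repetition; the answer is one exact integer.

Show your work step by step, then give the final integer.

rho(b) = [[-1, -2], [2, 3]]
... * rho(a^-1) = [[4, 3], [13, 10]]  ->  [[-30, -23], [47, 36]]
... * rho(b^-1) = [[3, 2], [-2, -1]]  ->  [[-44, -37], [69, 58]]
... * rho(b^-1) = [[3, 2], [-2, -1]]  ->  [[-58, -51], [91, 80]]
... * rho(b^-1) = [[3, 2], [-2, -1]]  ->  [[-72, -65], [113, 102]]
... * rho(a^-1) = [[4, 3], [13, 10]]  ->  [[-1133, -866], [1778, 1359]]
... * rho(a^-1) = [[4, 3], [13, 10]]  ->  [[-15790, -12059], [24779, 18924]]
... * rho(b^-1) = [[3, 2], [-2, -1]]  ->  [[-23252, -19521], [36489, 30634]]
... * rho(a^-1) = [[4, 3], [13, 10]]  ->  [[-346781, -264966], [544198, 415807]]
... * rho(b) = [[-1, -2], [2, 3]]  ->  [[-183151, -101336], [287416, 159025]]
... * rho(a) = [[10, -3], [-13, 4]]  ->  [[-514142, 144109], [806835, -226148]]
... * rho(a) = [[10, -3], [-13, 4]]  ->  [[-7014837, 2118862], [11008274, -3325097]]
... * rho(b^-1) = [[3, 2], [-2, -1]]  ->  [[-25282235, -16148536], [39675016, 25341645]]
... * rho(a) = [[10, -3], [-13, 4]]  ->  [[-42891382, 11252561], [67308775, -17658468]]
tr = -42891382 + -17658468 = -60549850

-60549850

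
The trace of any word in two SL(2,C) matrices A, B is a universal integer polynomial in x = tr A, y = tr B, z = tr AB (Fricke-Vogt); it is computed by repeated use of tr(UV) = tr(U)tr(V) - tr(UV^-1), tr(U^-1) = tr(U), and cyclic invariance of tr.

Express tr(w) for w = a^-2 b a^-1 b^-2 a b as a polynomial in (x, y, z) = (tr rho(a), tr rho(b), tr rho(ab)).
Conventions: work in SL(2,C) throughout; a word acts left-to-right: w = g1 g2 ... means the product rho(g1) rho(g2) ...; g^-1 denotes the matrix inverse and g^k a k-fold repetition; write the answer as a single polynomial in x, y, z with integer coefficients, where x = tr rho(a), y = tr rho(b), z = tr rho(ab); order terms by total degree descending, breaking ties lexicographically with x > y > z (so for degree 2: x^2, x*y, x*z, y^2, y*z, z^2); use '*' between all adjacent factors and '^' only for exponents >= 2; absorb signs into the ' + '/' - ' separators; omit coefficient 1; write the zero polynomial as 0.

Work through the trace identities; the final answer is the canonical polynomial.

-x^3*y^3*z + x^4*y^2 + x^2*y^4 + 2*x^2*y^2*z^2 - x^3*y*z - x*y*z^3 - 5*x^2*y^2 - y^4 - y^2*z^2 + 4*x*y*z + x^2 + 4*y^2 - 2

trace(a b a) = trace(a) * trace(b a) - trace(b)  (reduce the a square) = x*z - y
trace(a b a b) = trace(b a) * trace(b a) - trace(1)  (split on b) = z^2 - 2
and trace(b^-1 a b a) = trace(a b a) * trace(b) - trace(a b a b)  (eliminate b^-1) = x*y*z - y^2 - z^2 + 2
trace(a^-1 b^-1 a b) = trace(b^-1 a b) * trace(a) - trace(b^-1 a b a)  (eliminate a^-1) = -x*y*z + x^2 + y^2 + z^2 - 2
trace(b^-1 a b a^-2) = trace(a^-1 b^-1 a b) * trace(a) - trace(a^-1 b^-1 a b a)  (eliminate a^-1) = -x^2*y*z + x^3 + x*y^2 + x*z^2 - 3*x
and trace(b^2 a) = trace(b) * trace(a b) - trace(a)  (reduce the b square) = y*z - x
trace(b^2) = trace(b) * trace(b) - trace(1)  (reduce the b square) = y^2 - 2
next, trace(a b^2 a) = trace(a) * trace(b^2 a) - trace(b^2)  (reduce the a square) = x*y*z - x^2 - y^2 + 2
trace(a b^2 a b) = trace(b) * trace(a b a b) - trace(a b a)  (reduce the b square) = y*z^2 - x*z - y
trace(b a b^-1 a b) = trace(a b^2 a) * trace(b) - trace(a b^2 a b)  (eliminate b^-1) = x*y^2*z - x^2*y - y^3 - y*z^2 + x*z + 3*y
next, trace(a b a b a) = trace(a) * trace(b a b a) - trace(b a b)  (reduce the a square) = x*z^2 - y*z - x
trace(a b a b a b) = trace(b a) * trace(b a b a) - trace(b^-1 a^-1)  (split on b) = z^3 - 3*z
next, trace(b a b^-1 a b a) = trace(a b a b a) * trace(b) - trace(a b a b a b)  (eliminate b^-1) = x*y*z^2 - y^2*z - z^3 - x*y + 3*z
trace(b^-1 a b a^-1 b a) = trace(b a b^-1 a b) * trace(a) - trace(b a b^-1 a b a)  (eliminate a^-1) = x^2*y^2*z - x^3*y - x*y^3 - 2*x*y*z^2 + x^2*z + y^2*z + z^3 + 4*x*y - 3*z
and trace(a b a^-1 b a) = trace(b a^2 b) * trace(a) - trace(b a^2 b a)  (eliminate a^-1) = x^2*y*z - x^3 - x*y^2 - x*z^2 + y*z + 3*x
next, trace(b a b^-2 a b a^-1) = trace(b^-1 a b a^-1 b a) * trace(b) - trace(b^-1 a b a^-1 b a b)  (eliminate b^-1) = x^2*y^3*z - x^3*y^2 - x*y^4 - 2*x*y^2*z^2 + y^3*z + y*z^3 + x^3 + 5*x*y^2 + x*z^2 - 4*y*z - 3*x
trace(b a b^-2 a b) = trace(a b^2 a b^-1) * trace(b) - trace(a b^2 a)  (eliminate b^-1) = x*y^3*z - x^2*y^2 - y^4 - y^2*z^2 + x^2 + 4*y^2 - 2
trace(b^-2 a b a^-2 b a) = trace(b a b^-2 a b a^-1) * trace(a) - trace(b a b^-2 a b)  (eliminate a^-1) = x^3*y^3*z - x^4*y^2 - x^2*y^4 - 2*x^2*y^2*z^2 + x*y*z^3 + x^4 + 6*x^2*y^2 + x^2*z^2 + y^4 + y^2*z^2 - 4*x*y*z - 4*x^2 - 4*y^2 + 2
trace(a^-2 b a^-1 b^-2 a b) = trace(b^-2 a b a^-2 b) * trace(a) - trace(b^-2 a b a^-2 b a)  (eliminate a^-1) = -x^3*y^3*z + x^4*y^2 + x^2*y^4 + 2*x^2*y^2*z^2 - x^3*y*z - x*y*z^3 - 5*x^2*y^2 - y^4 - y^2*z^2 + 4*x*y*z + x^2 + 4*y^2 - 2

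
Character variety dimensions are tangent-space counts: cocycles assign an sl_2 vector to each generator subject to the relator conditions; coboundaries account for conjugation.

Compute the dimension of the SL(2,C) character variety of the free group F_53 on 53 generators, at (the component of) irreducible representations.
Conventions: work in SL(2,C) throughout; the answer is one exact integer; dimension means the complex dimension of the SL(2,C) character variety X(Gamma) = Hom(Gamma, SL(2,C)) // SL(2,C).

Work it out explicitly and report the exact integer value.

Here Gamma is free of rank 53 — no relator constrains a cocycle.
So Z^1 = (sl_2)^53 in full: dim Z^1 = 159.
dim B^1 = 3: the coboundary map is injective because an irreducible image has centralizer 0 in sl_2.
dim H^1 = 159 - 3 = 156, which is dim X.

156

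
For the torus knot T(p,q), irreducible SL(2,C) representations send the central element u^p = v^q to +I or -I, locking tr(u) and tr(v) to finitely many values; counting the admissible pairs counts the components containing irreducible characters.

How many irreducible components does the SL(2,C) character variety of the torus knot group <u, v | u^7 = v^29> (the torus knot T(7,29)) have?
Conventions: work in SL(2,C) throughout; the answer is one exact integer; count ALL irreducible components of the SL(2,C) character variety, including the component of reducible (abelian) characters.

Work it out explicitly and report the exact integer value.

Gamma = < u, v | u^7 = v^29 > (torus knot T(7,29)); the central element u^7 = v^29 acts as +I or -I in any irreducible SL(2,C) representation.
This locks tr(u) to 2*cos(pi*alpha/7), alpha in 1..6, and tr(v) to 2*cos(pi*beta/29), beta in 1..28, on each component of irreducible characters.
Consistency of u^7 = (-1)^alpha I with v^29 = (-1)^beta I forces alpha = beta (mod 2).
Enumerate parity-matched pairs: 3*14 odd-odd plus 3*14 even-even gives 84.
That is 84 components of irreducible characters, and with the reducible (abelian) component the total is 85.

85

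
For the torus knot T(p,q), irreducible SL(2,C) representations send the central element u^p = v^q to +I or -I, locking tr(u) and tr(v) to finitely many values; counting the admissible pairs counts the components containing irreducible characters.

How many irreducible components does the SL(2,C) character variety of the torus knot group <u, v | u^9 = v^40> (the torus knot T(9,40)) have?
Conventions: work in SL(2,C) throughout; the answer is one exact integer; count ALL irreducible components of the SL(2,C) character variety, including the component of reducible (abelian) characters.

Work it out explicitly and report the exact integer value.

Gamma = < u, v | u^9 = v^40 > (torus knot T(9,40)); the central element u^9 = v^40 acts as +I or -I in any irreducible SL(2,C) representation.
This locks tr(u) to 2*cos(pi*alpha/9), alpha in 1..8, and tr(v) to 2*cos(pi*beta/40), beta in 1..39, on each component of irreducible characters.
The two central values (-1)^alpha I and (-1)^beta I must be the same matrix, so alpha and beta share a parity.
count pairs: odd alpha (4 choices) x odd beta (20), plus even alpha (4) x even beta (19): 4*20 + 4*19 = 156.
components with irreducible characters: 156; plus the single component of reducible (abelian) characters: total 157.

157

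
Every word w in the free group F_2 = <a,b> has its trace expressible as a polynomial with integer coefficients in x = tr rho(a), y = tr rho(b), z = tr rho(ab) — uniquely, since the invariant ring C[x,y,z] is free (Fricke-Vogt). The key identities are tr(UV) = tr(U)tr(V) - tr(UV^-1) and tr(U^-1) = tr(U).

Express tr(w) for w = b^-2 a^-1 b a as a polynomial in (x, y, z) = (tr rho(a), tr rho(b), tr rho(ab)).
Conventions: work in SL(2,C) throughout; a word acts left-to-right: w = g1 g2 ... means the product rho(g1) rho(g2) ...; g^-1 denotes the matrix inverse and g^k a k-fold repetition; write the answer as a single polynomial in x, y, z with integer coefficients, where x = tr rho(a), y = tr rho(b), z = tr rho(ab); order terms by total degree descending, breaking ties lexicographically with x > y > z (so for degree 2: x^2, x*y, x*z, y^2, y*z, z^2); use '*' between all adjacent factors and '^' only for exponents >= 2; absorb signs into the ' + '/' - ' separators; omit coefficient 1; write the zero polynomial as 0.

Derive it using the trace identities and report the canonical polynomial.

trace(b a b) = trace(b) trace(a b) - trace(a) = y*z - x
so trace(b a b a) = trace(a b) trace(a b) - trace(1) = z^2 - 2
reduce: trace(a^-1 b a b) = trace(b a b) trace(a) - trace(b a b a) = x*y*z - x^2 - z^2 + 2
trace(b^-1 a^-1 b a) = trace(a^-1 b a) trace(b) - trace(a^-1 b a b) = -x*y*z + x^2 + y^2 + z^2 - 2
reduce: trace(b^-2 a^-1 b a) = trace(b^-1 a^-1 b a) trace(b) - trace(b^-1 a^-1 b a b) = -x*y^2*z + x^2*y + y^3 + y*z^2 - 3*y

-x*y^2*z + x^2*y + y^3 + y*z^2 - 3*y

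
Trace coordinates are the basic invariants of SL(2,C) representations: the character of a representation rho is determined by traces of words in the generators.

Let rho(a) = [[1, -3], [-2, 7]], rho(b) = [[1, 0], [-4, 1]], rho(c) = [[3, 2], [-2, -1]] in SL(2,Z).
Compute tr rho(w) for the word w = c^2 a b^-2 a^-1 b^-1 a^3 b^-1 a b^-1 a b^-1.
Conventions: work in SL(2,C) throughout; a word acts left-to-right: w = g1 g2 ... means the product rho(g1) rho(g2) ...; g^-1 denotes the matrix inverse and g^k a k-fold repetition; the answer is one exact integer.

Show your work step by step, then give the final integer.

rho(c) = [[3, 2], [-2, -1]]
... * rho(c) = [[3, 2], [-2, -1]]  ->  [[5, 4], [-4, -3]]
... * rho(a) = [[1, -3], [-2, 7]]  ->  [[-3, 13], [2, -9]]
... * rho(b^-1) = [[1, 0], [4, 1]]  ->  [[49, 13], [-34, -9]]
... * rho(b^-1) = [[1, 0], [4, 1]]  ->  [[101, 13], [-70, -9]]
... * rho(a^-1) = [[7, 3], [2, 1]]  ->  [[733, 316], [-508, -219]]
... * rho(b^-1) = [[1, 0], [4, 1]]  ->  [[1997, 316], [-1384, -219]]
... * rho(a) = [[1, -3], [-2, 7]]  ->  [[1365, -3779], [-946, 2619]]
... * rho(a) = [[1, -3], [-2, 7]]  ->  [[8923, -30548], [-6184, 21171]]
... * rho(a) = [[1, -3], [-2, 7]]  ->  [[70019, -240605], [-48526, 166749]]
... * rho(b^-1) = [[1, 0], [4, 1]]  ->  [[-892401, -240605], [618470, 166749]]
... * rho(a) = [[1, -3], [-2, 7]]  ->  [[-411191, 992968], [284972, -688167]]
... * rho(b^-1) = [[1, 0], [4, 1]]  ->  [[3560681, 992968], [-2467696, -688167]]
... * rho(a) = [[1, -3], [-2, 7]]  ->  [[1574745, -3731267], [-1091362, 2585919]]
... * rho(b^-1) = [[1, 0], [4, 1]]  ->  [[-13350323, -3731267], [9252314, 2585919]]
tr = -13350323 + 2585919 = -10764404

-10764404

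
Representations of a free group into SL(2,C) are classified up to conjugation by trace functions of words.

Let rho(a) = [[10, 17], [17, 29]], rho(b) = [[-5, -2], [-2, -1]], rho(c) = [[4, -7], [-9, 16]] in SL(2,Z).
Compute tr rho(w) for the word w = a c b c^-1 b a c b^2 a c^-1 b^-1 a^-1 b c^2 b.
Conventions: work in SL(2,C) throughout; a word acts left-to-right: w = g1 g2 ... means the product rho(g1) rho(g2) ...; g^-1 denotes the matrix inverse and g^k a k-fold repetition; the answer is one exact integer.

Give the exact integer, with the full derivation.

rho(a) = [[10, 17], [17, 29]]
... * rho(c) = [[4, -7], [-9, 16]]  ->  [[-113, 202], [-193, 345]]
... * rho(b) = [[-5, -2], [-2, -1]]  ->  [[161, 24], [275, 41]]
... * rho(c^-1) = [[16, 7], [9, 4]]  ->  [[2792, 1223], [4769, 2089]]
... * rho(b) = [[-5, -2], [-2, -1]]  ->  [[-16406, -6807], [-28023, -11627]]
... * rho(a) = [[10, 17], [17, 29]]  ->  [[-279779, -476305], [-477889, -813574]]
... * rho(c) = [[4, -7], [-9, 16]]  ->  [[3167629, -5662427], [5410610, -9671961]]
... * rho(b) = [[-5, -2], [-2, -1]]  ->  [[-4513291, -672831], [-7709128, -1149259]]
... * rho(b) = [[-5, -2], [-2, -1]]  ->  [[23912117, 9699413], [40844158, 16567515]]
... * rho(a) = [[10, 17], [17, 29]]  ->  [[404011191, 687788966], [690089335, 1174808621]]
... * rho(c^-1) = [[16, 7], [9, 4]]  ->  [[12654279750, 5579234201], [21614706949, 9529859829]]
... * rho(b^-1) = [[-1, 2], [2, -5]]  ->  [[-1495811348, -2587611505], [-2554987291, -4419885247]]
... * rho(a^-1) = [[29, -17], [-17, 10]]  ->  [[610866493, -447322134], [1043417760, -764068523]]
... * rho(b) = [[-5, -2], [-2, -1]]  ->  [[-2159688197, -774410852], [-3688951754, -1322766997]]
... * rho(c) = [[4, -7], [-9, 16]]  ->  [[-1669055120, 2727243747], [-2850904043, 4658390326]]
... * rho(c) = [[4, -7], [-9, 16]]  ->  [[-31221414203, 55319285792], [-53329129106, 94490573517]]
... * rho(b) = [[-5, -2], [-2, -1]]  ->  [[45468499431, 7123542614], [77664498496, 12167684695]]
tr = 45468499431 + 12167684695 = 57636184126

57636184126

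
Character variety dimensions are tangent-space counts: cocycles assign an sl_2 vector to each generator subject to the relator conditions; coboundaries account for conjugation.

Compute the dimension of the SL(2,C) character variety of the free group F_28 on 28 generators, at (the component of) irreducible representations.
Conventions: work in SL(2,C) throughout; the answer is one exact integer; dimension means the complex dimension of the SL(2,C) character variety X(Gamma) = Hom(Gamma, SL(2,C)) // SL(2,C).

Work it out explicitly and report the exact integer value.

81

The free group F_28: 28 generators, no relators.
A cocycle picks one sl_2 vector per generator freely, giving dim Z^1 = 3*28 = 84.
dim B^1 = 3: the coboundary map is injective because an irreducible image has centralizer 0 in sl_2.
dim X = dim H^1 = dim Z^1 - dim B^1 = 84 - 3 = 81.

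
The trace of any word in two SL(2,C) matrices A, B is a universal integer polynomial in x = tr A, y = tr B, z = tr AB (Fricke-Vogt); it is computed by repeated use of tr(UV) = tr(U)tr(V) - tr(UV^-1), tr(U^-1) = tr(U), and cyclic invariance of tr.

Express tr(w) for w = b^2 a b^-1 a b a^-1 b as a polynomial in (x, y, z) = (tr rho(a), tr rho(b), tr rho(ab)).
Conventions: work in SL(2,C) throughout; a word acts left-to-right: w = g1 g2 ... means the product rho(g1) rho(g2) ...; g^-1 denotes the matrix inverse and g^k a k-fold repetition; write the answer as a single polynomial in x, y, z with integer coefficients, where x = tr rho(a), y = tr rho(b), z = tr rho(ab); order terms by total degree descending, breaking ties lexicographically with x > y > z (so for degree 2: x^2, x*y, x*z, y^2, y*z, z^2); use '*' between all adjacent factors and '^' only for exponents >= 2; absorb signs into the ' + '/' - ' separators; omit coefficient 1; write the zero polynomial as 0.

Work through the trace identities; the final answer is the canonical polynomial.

x^2*y^4*z - x^3*y^3 - x*y^5 - 2*x*y^3*z^2 + y^4*z + y^2*z^3 + x^3*y + 5*x*y^3 + 2*x*y*z^2 - x^2*z - 4*y^2*z - z^3 - 5*x*y + 3*z

reduce: trace(b^2 a) = trace(b)*trace(a b) - trace(a)   [square of b] = y*z - x
so trace(b^2) = trace(b)*trace(b) - trace(1)   [square of b] = y^2 - 2
reduce: trace(b a^2 b) = trace(a)*trace(b^2 a) - trace(b^2)   [square of a] = x*y*z - x^2 - y^2 + 2
trace(b a^2) = trace(a)*trace(b a) - trace(b)   [square of a] = x*z - y
trace(b a^2 b^2) = trace(b)*trace(b a^2 b) - trace(b a^2)   [square of b] = x*y^2*z - x^2*y - y^3 - x*z + 3*y
trace(b^3 a^2 b) = trace(b)*trace(b a^2 b^2) - trace(b a^2 b)   [square of b] = x*y^3*z - x^2*y^2 - y^4 - 2*x*y*z + x^2 + 4*y^2 - 2
reduce: trace(a b a b) = trace(a b)*trace(a b) - trace(1)   [split at a repeated a] = z^2 - 2
trace(b a b^2 a) = trace(b)*trace(a b a b) - trace(a b a)   [square of b] = y*z^2 - x*z - y
trace(b a b^2) = trace(b)*trace(a b^2) - trace(a b)   [square of b] = y^2*z - x*y - z
so trace(b a^2 b a b) = trace(a)*trace(b a b^2 a) - trace(b a b^2)   [square of a] = x*y*z^2 - x^2*z - y^2*z + z
trace(b a^2 b a) = trace(a)*trace(b a b a) - trace(b a b)   [square of a] = x*z^2 - y*z - x
trace(b^3 a^2 b a) = trace(b)*trace(b a^2 b a b) - trace(b a^2 b a)   [square of b] = x*y^2*z^2 - x^2*y*z - y^3*z - x*z^2 + 2*y*z + x
trace(a b a^-1 b^3 a) = trace(b^3 a^2 b)*trace(a) - trace(b^3 a^2 b a)   [inverse elimination on a] = x^2*y^3*z - x^3*y^2 - x*y^4 - x*y^2*z^2 - x^2*y*z + y^3*z + x^3 + 4*x*y^2 + x*z^2 - 2*y*z - 3*x
reduce: trace(b a b a b^2) = trace(b)*trace(a b a b^2) - trace(a b a b)   [square of b] = y^2*z^2 - x*y*z - y^2 - z^2 + 2
trace(b^3 a b a b) = trace(b)*trace(b a b a b^2) - trace(b a b a b)   [square of b] = y^3*z^2 - x*y^2*z - y^3 - 2*y*z^2 + x*z + 3*y
so trace(a b a b a b) = trace(b a)*trace(b a b a) - trace(b^-1 a^-1)   [split at a repeated b] = z^3 - 3*z
trace(b a b a b a b) = trace(b)*trace(a b a b a b) - trace(a b a b a)   [square of b] = y*z^3 - x*z^2 - 2*y*z + x
trace(b^3 a b a b a) = trace(b)*trace(b a b a b a b) - trace(b a b a b a)   [square of b] = y^2*z^3 - x*y*z^2 - 2*y^2*z - z^3 + x*y + 3*z
trace(a b a^-1 b^3 a b) = trace(b^3 a b a b)*trace(a) - trace(b^3 a b a b a)   [inverse elimination on a] = x*y^3*z^2 - x^2*y^2*z - y^2*z^3 - x*y^3 - x*y*z^2 + x^2*z + 2*y^2*z + z^3 + 2*x*y - 3*z
reduce: trace(b^2 a b^-1 a b a^-1 b) = trace(a b a^-1 b^3 a)*trace(b) - trace(a b a^-1 b^3 a b)   [inverse elimination on b] = x^2*y^4*z - x^3*y^3 - x*y^5 - 2*x*y^3*z^2 + y^4*z + y^2*z^3 + x^3*y + 5*x*y^3 + 2*x*y*z^2 - x^2*z - 4*y^2*z - z^3 - 5*x*y + 3*z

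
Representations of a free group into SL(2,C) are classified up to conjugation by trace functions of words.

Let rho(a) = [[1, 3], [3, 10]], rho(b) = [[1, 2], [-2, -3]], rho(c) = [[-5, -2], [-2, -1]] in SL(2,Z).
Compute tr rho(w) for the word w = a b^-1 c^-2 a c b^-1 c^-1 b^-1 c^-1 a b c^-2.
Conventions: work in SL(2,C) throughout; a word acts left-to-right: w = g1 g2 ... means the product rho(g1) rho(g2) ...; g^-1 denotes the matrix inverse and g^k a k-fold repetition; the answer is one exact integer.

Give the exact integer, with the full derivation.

rho(a) = [[1, 3], [3, 10]]
... * rho(b^-1) = [[-3, -2], [2, 1]]  ->  [[3, 1], [11, 4]]
... * rho(c^-1) = [[-1, 2], [2, -5]]  ->  [[-1, 1], [-3, 2]]
... * rho(c^-1) = [[-1, 2], [2, -5]]  ->  [[3, -7], [7, -16]]
... * rho(a) = [[1, 3], [3, 10]]  ->  [[-18, -61], [-41, -139]]
... * rho(c) = [[-5, -2], [-2, -1]]  ->  [[212, 97], [483, 221]]
... * rho(b^-1) = [[-3, -2], [2, 1]]  ->  [[-442, -327], [-1007, -745]]
... * rho(c^-1) = [[-1, 2], [2, -5]]  ->  [[-212, 751], [-483, 1711]]
... * rho(b^-1) = [[-3, -2], [2, 1]]  ->  [[2138, 1175], [4871, 2677]]
... * rho(c^-1) = [[-1, 2], [2, -5]]  ->  [[212, -1599], [483, -3643]]
... * rho(a) = [[1, 3], [3, 10]]  ->  [[-4585, -15354], [-10446, -34981]]
... * rho(b) = [[1, 2], [-2, -3]]  ->  [[26123, 36892], [59516, 84051]]
... * rho(c^-1) = [[-1, 2], [2, -5]]  ->  [[47661, -132214], [108586, -301223]]
... * rho(c^-1) = [[-1, 2], [2, -5]]  ->  [[-312089, 756392], [-711032, 1723287]]
tr = -312089 + 1723287 = 1411198

1411198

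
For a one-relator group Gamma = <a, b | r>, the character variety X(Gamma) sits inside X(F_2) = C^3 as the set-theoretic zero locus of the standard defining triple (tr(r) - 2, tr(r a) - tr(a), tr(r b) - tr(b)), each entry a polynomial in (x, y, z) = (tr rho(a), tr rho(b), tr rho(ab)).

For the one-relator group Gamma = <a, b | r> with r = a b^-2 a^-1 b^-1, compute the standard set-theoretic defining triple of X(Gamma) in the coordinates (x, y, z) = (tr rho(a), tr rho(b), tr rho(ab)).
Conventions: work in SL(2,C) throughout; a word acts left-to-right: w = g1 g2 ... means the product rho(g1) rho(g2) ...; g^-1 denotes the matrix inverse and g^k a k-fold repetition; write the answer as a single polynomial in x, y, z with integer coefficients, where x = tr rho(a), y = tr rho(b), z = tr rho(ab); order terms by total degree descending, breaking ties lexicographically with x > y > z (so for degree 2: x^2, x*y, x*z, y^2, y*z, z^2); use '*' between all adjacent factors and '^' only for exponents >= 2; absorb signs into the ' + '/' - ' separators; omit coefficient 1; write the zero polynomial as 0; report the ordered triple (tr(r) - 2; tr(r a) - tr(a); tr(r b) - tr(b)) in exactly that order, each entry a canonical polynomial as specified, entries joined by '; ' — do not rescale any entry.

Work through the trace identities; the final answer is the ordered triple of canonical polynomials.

x*y^2*z - x^2*y - y*z^2 + y - 2; x^2*y^2*z - x^3*y - x*y*z^2 - y^2*z + 2*x*y - x + z; y^2 - y - 2

trace(b^-1) = trace(b) = y
trace(b^-2) = trace(b^-1) * trace(b) - trace(1)  (eliminate b^-1) = y^2 - 2
trace(a b^-1) = trace(a) * trace(b) - trace(a b)  (eliminate b^-1) = x*y - z
trace(a b a) = trace(a) * trace(b a) - trace(b)  (reduce the a square) = x*z - y
trace(a b a b) = trace(a b) * trace(a b) - trace(1)  (split on a) = z^2 - 2
trace(a b a b^-1) = trace(a b a) * trace(b) - trace(a b a b)  (eliminate b^-1) = x*y*z - y^2 - z^2 + 2
trace(b a b^-2 a) = trace(a b a b^-1) * trace(b) - trace(a b a)  (eliminate b^-1) = x*y^2*z - y^3 - y*z^2 - x*z + 3*y
trace(a b^-2 a^-1 b) = trace(b a b^-2) * trace(a) - trace(b a b^-2 a)  (eliminate a^-1) = -x*y^2*z + x^2*y + y^3 + y*z^2 - 3*y
trace(a b^-2 a^-1 b^-1) = trace(a b^-2 a^-1) * trace(b) - trace(a b^-2 a^-1 b)  (eliminate b^-1) = x*y^2*z - x^2*y - y*z^2 + y
trace(a^2) = trace(a) * trace(a) - trace(1) = x^2 - 2
trace(a b a^2) = trace(a) * trace(b a^2) - trace(b a) = x^2*z - x*y - z
trace(b a b) = trace(b) * trace(a b) - trace(a) = y*z - x
trace(a b a^2 b) = trace(a) * trace(b a b a) - trace(b a b) = x*z^2 - y*z - x
trace(b a^2 b^-1 a) = trace(a b a^2) * trace(b) - trace(a b a^2 b) = x^2*y*z - x*y^2 - x*z^2 + x
trace(a^2 b^-1 a^-1 b) = trace(b a^2 b^-1) * trace(a) - trace(b a^2 b^-1 a) = -x^2*y*z + x^3 + x*y^2 + x*z^2 - 3*x
trace(b^-1 a^-1 b^-1 a^2) = trace(a^2 b^-1 a^-1) * trace(b) - trace(a^2 b^-1 a^-1 b) = x^2*y*z - x^3 - x*z^2 - y*z + 3*x
trace(a b^-2 a^-1 b^-1 a) = trace(b^-1 a^-1 b^-1 a^2) * trace(b) - trace(b^-1 a^-1 b^-1 a^2 b) = x^2*y^2*z - x^3*y - x*y*z^2 - y^2*z + 2*x*y + z
assemble the triple (trace(r) - 2; trace(r a) - x; trace(r b) - y)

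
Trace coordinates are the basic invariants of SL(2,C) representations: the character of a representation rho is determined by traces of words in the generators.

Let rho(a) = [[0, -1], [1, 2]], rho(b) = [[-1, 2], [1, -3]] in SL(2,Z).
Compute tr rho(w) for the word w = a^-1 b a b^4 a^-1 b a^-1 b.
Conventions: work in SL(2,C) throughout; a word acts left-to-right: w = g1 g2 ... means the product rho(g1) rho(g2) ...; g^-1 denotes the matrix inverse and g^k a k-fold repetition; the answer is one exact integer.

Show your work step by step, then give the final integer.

-4594

rho(a^-1) = [[2, 1], [-1, 0]]
... * rho(b) = [[-1, 2], [1, -3]]  ->  [[-1, 1], [1, -2]]
... * rho(a) = [[0, -1], [1, 2]]  ->  [[1, 3], [-2, -5]]
... * rho(b) = [[-1, 2], [1, -3]]  ->  [[2, -7], [-3, 11]]
... * rho(b) = [[-1, 2], [1, -3]]  ->  [[-9, 25], [14, -39]]
... * rho(b) = [[-1, 2], [1, -3]]  ->  [[34, -93], [-53, 145]]
... * rho(b) = [[-1, 2], [1, -3]]  ->  [[-127, 347], [198, -541]]
... * rho(a^-1) = [[2, 1], [-1, 0]]  ->  [[-601, -127], [937, 198]]
... * rho(b) = [[-1, 2], [1, -3]]  ->  [[474, -821], [-739, 1280]]
... * rho(a^-1) = [[2, 1], [-1, 0]]  ->  [[1769, 474], [-2758, -739]]
... * rho(b) = [[-1, 2], [1, -3]]  ->  [[-1295, 2116], [2019, -3299]]
tr = -1295 + -3299 = -4594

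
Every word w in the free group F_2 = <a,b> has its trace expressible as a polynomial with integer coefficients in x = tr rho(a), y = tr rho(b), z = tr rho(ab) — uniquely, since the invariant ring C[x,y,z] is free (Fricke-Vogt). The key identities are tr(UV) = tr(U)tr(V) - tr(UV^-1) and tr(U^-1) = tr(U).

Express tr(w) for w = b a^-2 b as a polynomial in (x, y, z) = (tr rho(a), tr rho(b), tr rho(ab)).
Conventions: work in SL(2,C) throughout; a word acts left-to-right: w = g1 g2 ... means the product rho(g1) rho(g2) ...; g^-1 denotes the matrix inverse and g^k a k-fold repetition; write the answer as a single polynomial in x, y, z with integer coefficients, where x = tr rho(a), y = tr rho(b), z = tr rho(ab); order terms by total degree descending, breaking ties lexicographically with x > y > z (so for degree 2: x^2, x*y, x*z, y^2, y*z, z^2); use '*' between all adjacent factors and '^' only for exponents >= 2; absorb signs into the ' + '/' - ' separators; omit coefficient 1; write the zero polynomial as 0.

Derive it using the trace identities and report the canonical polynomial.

so tr(b^2) = tr(b) * tr(b) - tr(1) = y^2 - 2
so tr(b^2 a) = tr(b) * tr(a b) - tr(a) = y*z - x
reduce: tr(a^-1 b^2) = tr(b^2) * tr(a) - tr(b^2 a) = x*y^2 - y*z - x
tr(b a^-2 b) = tr(a^-1 b^2) * tr(a) - tr(a^-1 b^2 a) = x^2*y^2 - x*y*z - x^2 - y^2 + 2

x^2*y^2 - x*y*z - x^2 - y^2 + 2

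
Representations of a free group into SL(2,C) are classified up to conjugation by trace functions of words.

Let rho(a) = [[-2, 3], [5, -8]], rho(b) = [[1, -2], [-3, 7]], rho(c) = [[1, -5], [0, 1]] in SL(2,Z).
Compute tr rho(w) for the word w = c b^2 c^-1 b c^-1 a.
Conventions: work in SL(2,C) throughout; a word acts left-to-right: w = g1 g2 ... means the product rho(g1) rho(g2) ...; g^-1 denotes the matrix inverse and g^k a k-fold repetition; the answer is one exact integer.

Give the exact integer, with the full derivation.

-13116

rho(c) = [[1, -5], [0, 1]]
... * rho(b) = [[1, -2], [-3, 7]]  ->  [[16, -37], [-3, 7]]
... * rho(b) = [[1, -2], [-3, 7]]  ->  [[127, -291], [-24, 55]]
... * rho(c^-1) = [[1, 5], [0, 1]]  ->  [[127, 344], [-24, -65]]
... * rho(b) = [[1, -2], [-3, 7]]  ->  [[-905, 2154], [171, -407]]
... * rho(c^-1) = [[1, 5], [0, 1]]  ->  [[-905, -2371], [171, 448]]
... * rho(a) = [[-2, 3], [5, -8]]  ->  [[-10045, 16253], [1898, -3071]]
tr = -10045 + -3071 = -13116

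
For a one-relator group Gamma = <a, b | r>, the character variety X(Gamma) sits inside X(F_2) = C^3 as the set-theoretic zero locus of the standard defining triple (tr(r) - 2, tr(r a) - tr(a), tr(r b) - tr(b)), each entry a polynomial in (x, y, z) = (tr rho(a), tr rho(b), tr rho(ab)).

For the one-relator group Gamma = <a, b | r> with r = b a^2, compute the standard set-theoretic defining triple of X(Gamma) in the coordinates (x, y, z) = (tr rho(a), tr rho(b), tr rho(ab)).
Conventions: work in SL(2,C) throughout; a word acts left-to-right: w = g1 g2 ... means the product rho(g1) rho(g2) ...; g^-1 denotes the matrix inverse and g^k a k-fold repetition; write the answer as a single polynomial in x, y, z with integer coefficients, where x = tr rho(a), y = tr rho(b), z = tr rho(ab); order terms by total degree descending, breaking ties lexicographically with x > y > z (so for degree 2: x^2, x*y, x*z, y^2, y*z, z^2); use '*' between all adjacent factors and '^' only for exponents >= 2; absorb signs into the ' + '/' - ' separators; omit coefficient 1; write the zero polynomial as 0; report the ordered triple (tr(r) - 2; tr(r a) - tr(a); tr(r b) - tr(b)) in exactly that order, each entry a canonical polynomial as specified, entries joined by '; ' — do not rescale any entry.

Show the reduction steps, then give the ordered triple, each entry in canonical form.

and trace(b a^2) = trace(a) trace(b a) - trace(b) = x*z - y
and trace(b a^3) = trace(a) trace(b a^2) - trace(b a)  (reduce the a square) = x^2*z - x*y - z
next, trace(b^2 a) = trace(b) trace(a b) - trace(a)   [square of b] = y*z - x
trace(b^2) = trace(b) trace(b) - trace(1)   [square of b] = y^2 - 2
next, trace(b a^2 b) = trace(a) trace(b^2 a) - trace(b^2)   [square of a] = x*y*z - x^2 - y^2 + 2
assemble the triple (trace(r) - 2; trace(r a) - x; trace(r b) - y)

x*z - y - 2; x^2*z - x*y - x - z; x*y*z - x^2 - y^2 - y + 2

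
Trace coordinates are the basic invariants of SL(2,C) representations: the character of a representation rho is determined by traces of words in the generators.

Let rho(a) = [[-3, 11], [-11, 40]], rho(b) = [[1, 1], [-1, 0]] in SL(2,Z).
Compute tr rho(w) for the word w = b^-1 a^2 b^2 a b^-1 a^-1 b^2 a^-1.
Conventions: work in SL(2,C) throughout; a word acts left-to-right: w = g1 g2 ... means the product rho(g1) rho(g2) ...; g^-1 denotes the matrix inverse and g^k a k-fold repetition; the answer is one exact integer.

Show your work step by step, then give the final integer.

167051746

rho(b^-1) = [[0, -1], [1, 1]]
... * rho(a) = [[-3, 11], [-11, 40]]  ->  [[11, -40], [-14, 51]]
... * rho(a) = [[-3, 11], [-11, 40]]  ->  [[407, -1479], [-519, 1886]]
... * rho(b) = [[1, 1], [-1, 0]]  ->  [[1886, 407], [-2405, -519]]
... * rho(b) = [[1, 1], [-1, 0]]  ->  [[1479, 1886], [-1886, -2405]]
... * rho(a) = [[-3, 11], [-11, 40]]  ->  [[-25183, 91709], [32113, -116946]]
... * rho(b^-1) = [[0, -1], [1, 1]]  ->  [[91709, 116892], [-116946, -149059]]
... * rho(a^-1) = [[40, -11], [11, -3]]  ->  [[4954172, -1359475], [-6317489, 1733583]]
... * rho(b) = [[1, 1], [-1, 0]]  ->  [[6313647, 4954172], [-8051072, -6317489]]
... * rho(b) = [[1, 1], [-1, 0]]  ->  [[1359475, 6313647], [-1733583, -8051072]]
... * rho(a^-1) = [[40, -11], [11, -3]]  ->  [[123829117, -33895166], [-157905112, 43222629]]
tr = 123829117 + 43222629 = 167051746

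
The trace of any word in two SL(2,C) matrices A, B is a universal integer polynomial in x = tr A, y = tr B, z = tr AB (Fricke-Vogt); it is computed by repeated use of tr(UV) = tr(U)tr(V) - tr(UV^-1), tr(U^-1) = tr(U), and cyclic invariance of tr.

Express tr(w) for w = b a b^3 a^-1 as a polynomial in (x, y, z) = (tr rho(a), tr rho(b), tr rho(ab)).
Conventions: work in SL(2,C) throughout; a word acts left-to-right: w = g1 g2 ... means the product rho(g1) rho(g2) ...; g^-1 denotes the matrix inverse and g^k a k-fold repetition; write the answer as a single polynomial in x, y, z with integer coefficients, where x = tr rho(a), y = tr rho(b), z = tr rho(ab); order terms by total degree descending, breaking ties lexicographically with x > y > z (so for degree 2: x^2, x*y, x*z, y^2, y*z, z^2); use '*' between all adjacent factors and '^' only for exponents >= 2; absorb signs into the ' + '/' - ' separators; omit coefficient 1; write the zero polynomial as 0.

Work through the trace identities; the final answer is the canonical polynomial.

trace(b a b) = trace(b) * trace(a b) - trace(a) = y*z - x
use: trace(b a b^2) = trace(b) * trace(b a b) - trace(b a) = y^2*z - x*y - z
trace(b a b^3) = trace(b) * trace(b a b^2) - trace(b a b) = y^3*z - x*y^2 - 2*y*z + x
apply: trace(a b a b) = trace(b a) * trace(b a) - trace(1)   [split at repeated b] = z^2 - 2
apply: trace(a b a) = trace(a) * trace(b a) - trace(b) = x*z - y
apply: trace(b a b a b) = trace(b) * trace(a b a b) - trace(a b a) = y*z^2 - x*z - y
trace(b a b^3 a) = trace(b) * trace(b a b a b) - trace(b a b a) = y^2*z^2 - x*y*z - y^2 - z^2 + 2
use: trace(b a b^3 a^-1) = trace(b a b^3) * trace(a) - trace(b a b^3 a) = x*y^3*z - x^2*y^2 - y^2*z^2 - x*y*z + x^2 + y^2 + z^2 - 2

x*y^3*z - x^2*y^2 - y^2*z^2 - x*y*z + x^2 + y^2 + z^2 - 2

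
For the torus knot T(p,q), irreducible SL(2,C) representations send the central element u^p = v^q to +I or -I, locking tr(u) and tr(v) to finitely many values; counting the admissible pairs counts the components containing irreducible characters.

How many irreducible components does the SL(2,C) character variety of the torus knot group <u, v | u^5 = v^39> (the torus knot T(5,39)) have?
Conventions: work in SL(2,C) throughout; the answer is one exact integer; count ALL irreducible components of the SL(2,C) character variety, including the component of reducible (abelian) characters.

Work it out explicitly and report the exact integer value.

77

In the torus knot group T(5,39), u^5 = v^39 is central, so an irreducible representation sends it to +I or -I (Schur).
So on each irreducible component the traces are pinned: tr(u) = 2*cos(pi*alpha/5) with 1 <= alpha <= 4, tr(v) = 2*cos(pi*beta/39) with 1 <= beta <= 38.
Consistency of u^5 = (-1)^alpha I with v^39 = (-1)^beta I forces alpha = beta (mod 2).
Counting: 2 odd alphas x 19 odd betas + 2 even alphas x 19 even betas = 38 + 38 = 76.
That is 76 components of irreducible characters, and with the reducible (abelian) component the total is 77.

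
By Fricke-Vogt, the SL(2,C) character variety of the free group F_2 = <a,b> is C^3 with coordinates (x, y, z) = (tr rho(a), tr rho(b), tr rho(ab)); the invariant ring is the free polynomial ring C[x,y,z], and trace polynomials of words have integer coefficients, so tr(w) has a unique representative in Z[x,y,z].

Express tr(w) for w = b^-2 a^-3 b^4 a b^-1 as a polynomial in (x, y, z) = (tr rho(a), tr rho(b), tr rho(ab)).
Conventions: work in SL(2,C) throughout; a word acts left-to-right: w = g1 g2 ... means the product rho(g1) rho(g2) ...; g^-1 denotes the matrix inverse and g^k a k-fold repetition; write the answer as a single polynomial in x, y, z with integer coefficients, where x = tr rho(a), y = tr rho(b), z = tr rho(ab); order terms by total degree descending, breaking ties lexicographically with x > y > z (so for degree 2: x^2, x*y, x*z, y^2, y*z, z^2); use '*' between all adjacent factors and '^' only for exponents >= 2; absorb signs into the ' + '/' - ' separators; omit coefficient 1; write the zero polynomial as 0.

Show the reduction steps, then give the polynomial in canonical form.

apply: tr(b a b) = tr(b)*tr(a b) - tr(a)  (reduce the b square) = y*z - x
apply: tr(b^3 a) = tr(b)*tr(b a b) - tr(b a)  (reduce the b square) = y^2*z - x*y - z
tr(a^2 b) = tr(a)*tr(b a) - tr(b)  (reduce the a square) = x*z - y
tr(a^2) = tr(a)*tr(a) - tr(1)  (reduce the a square) = x^2 - 2
tr(a^2 b^2) = tr(b)*tr(a^2 b) - tr(a^2)  (reduce the b square) = x*y*z - x^2 - y^2 + 2
apply: tr(a^2 b^3) = tr(b)*tr(a^2 b^2) - tr(a^2 b)  (reduce the b square) = x*y^2*z - x^2*y - y^3 - x*z + 3*y
tr(a b^4 a) = tr(b)*tr(a^2 b^3) - tr(a^2 b^2)  (reduce the b square) = x*y^3*z - x^2*y^2 - y^4 - 2*x*y*z + x^2 + 4*y^2 - 2
tr(a b a b) = tr(b a)*tr(b a) - tr(1)  (split on b) = z^2 - 2
apply: tr(a b a b^2) = tr(b)*tr(a b a b) - tr(a b a)  (reduce the b square) = y*z^2 - x*z - y
apply: tr(a b a b^3) = tr(b)*tr(a b a b^2) - tr(a b a b)  (reduce the b square) = y^2*z^2 - x*y*z - y^2 - z^2 + 2
tr(a b^4 a b) = tr(b)*tr(a b a b^3) - tr(a b a b^2)  (reduce the b square) = y^3*z^2 - x*y^2*z - y^3 - 2*y*z^2 + x*z + 3*y
use: tr(b^4 a b^-1 a) = tr(a b^4 a)*tr(b) - tr(a b^4 a b)  (eliminate b^-1) = x*y^4*z - x^2*y^3 - y^5 - y^3*z^2 - x*y^2*z + x^2*y + 5*y^3 + 2*y*z^2 - x*z - 5*y
tr(b^4 a b^-1 a^-1) = tr(b^4 a b^-1)*tr(a) - tr(b^4 a b^-1 a)  (eliminate a^-1) = -x*y^4*z + x^2*y^3 + y^5 + y^3*z^2 + 2*x*y^2*z - 2*x^2*y - 5*y^3 - 2*y*z^2 + 5*y
tr(a^-2 b^4 a b^-1) = tr(b^4 a b^-1 a^-1)*tr(a) - tr(b^4 a b^-1)  (eliminate a^-1) = -x^2*y^4*z + x^3*y^3 + x*y^5 + x*y^3*z^2 + 2*x^2*y^2*z - 2*x^3*y - 5*x*y^3 - 2*x*y*z^2 - y^2*z + 6*x*y + z
tr(b^-1 a^-3 b^4 a) = tr(a^-2 b^4 a b^-1)*tr(a) - tr(a^-2 b^4 a b^-1 a)  (eliminate a^-1) = -x^3*y^4*z + x^4*y^3 + x^2*y^5 + x^2*y^3*z^2 + 2*x^3*y^2*z + x*y^4*z - 2*x^4*y - 6*x^2*y^3 - 2*x^2*y*z^2 - y^5 - y^3*z^2 - 3*x*y^2*z + 8*x^2*y + 5*y^3 + 2*y*z^2 + x*z - 5*y
tr(b^2) = tr(b)*tr(b) - tr(1)  (reduce the b square) = y^2 - 2
tr(b^3) = tr(b)*tr(b^2) - tr(b)  (reduce the b square) = y^3 - 3*y
apply: tr(b^4) = tr(b)*tr(b^3) - tr(b^2)  (reduce the b square) = y^4 - 4*y^2 + 2
apply: tr(b^4 a) = tr(b)*tr(b a b^2) - tr(b a b)  (reduce the b square) = y^3*z - x*y^2 - 2*y*z + x
tr(b^4 a^-1) = tr(b^4)*tr(a) - tr(b^4 a)  (eliminate a^-1) = x*y^4 - y^3*z - 3*x*y^2 + 2*y*z + x
tr(a^-2 b^4) = tr(b^4 a^-1)*tr(a) - tr(b^4)  (eliminate a^-1) = x^2*y^4 - x*y^3*z - 3*x^2*y^2 - y^4 + 2*x*y*z + x^2 + 4*y^2 - 2
tr(a^-3 b^4 a b^-2) = tr(b^-1 a^-3 b^4 a)*tr(b) - tr(b^-1 a^-3 b^4 a b)  (eliminate b^-1) = -x^3*y^5*z + x^4*y^4 + x^2*y^6 + x^2*y^4*z^2 + 2*x^3*y^3*z + x*y^5*z - 2*x^4*y^2 - 7*x^2*y^4 - 2*x^2*y^2*z^2 - y^6 - y^4*z^2 - 2*x*y^3*z + 11*x^2*y^2 + 6*y^4 + 2*y^2*z^2 - x*y*z - x^2 - 9*y^2 + 2
use: tr(b^-2 a^-3 b^4 a b^-1) = tr(a^-3 b^4 a b^-2)*tr(b) - tr(a^-3 b^4 a b^-1)  (eliminate b^-1) = -x^3*y^6*z + x^4*y^5 + x^2*y^7 + x^2*y^5*z^2 + 3*x^3*y^4*z + x*y^6*z - 3*x^4*y^3 - 8*x^2*y^5 - 3*x^2*y^3*z^2 - y^7 - y^5*z^2 - 2*x^3*y^2*z - 3*x*y^4*z + 2*x^4*y + 17*x^2*y^3 + 2*x^2*y*z^2 + 7*y^5 + 3*y^3*z^2 + 2*x*y^2*z - 9*x^2*y - 14*y^3 - 2*y*z^2 - x*z + 7*y

-x^3*y^6*z + x^4*y^5 + x^2*y^7 + x^2*y^5*z^2 + 3*x^3*y^4*z + x*y^6*z - 3*x^4*y^3 - 8*x^2*y^5 - 3*x^2*y^3*z^2 - y^7 - y^5*z^2 - 2*x^3*y^2*z - 3*x*y^4*z + 2*x^4*y + 17*x^2*y^3 + 2*x^2*y*z^2 + 7*y^5 + 3*y^3*z^2 + 2*x*y^2*z - 9*x^2*y - 14*y^3 - 2*y*z^2 - x*z + 7*y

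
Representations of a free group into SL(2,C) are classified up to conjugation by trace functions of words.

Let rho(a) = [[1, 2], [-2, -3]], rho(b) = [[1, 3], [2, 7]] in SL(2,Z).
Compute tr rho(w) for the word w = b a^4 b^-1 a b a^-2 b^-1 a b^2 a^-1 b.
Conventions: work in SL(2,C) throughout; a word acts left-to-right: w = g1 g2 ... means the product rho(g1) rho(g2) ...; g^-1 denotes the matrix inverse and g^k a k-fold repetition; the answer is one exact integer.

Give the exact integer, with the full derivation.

rho(b) = [[1, 3], [2, 7]]
... * rho(a) = [[1, 2], [-2, -3]]  ->  [[-5, -7], [-12, -17]]
... * rho(a) = [[1, 2], [-2, -3]]  ->  [[9, 11], [22, 27]]
... * rho(a) = [[1, 2], [-2, -3]]  ->  [[-13, -15], [-32, -37]]
... * rho(a) = [[1, 2], [-2, -3]]  ->  [[17, 19], [42, 47]]
... * rho(b^-1) = [[7, -3], [-2, 1]]  ->  [[81, -32], [200, -79]]
... * rho(a) = [[1, 2], [-2, -3]]  ->  [[145, 258], [358, 637]]
... * rho(b) = [[1, 3], [2, 7]]  ->  [[661, 2241], [1632, 5533]]
... * rho(a^-1) = [[-3, -2], [2, 1]]  ->  [[2499, 919], [6170, 2269]]
... * rho(a^-1) = [[-3, -2], [2, 1]]  ->  [[-5659, -4079], [-13972, -10071]]
... * rho(b^-1) = [[7, -3], [-2, 1]]  ->  [[-31455, 12898], [-77662, 31845]]
... * rho(a) = [[1, 2], [-2, -3]]  ->  [[-57251, -101604], [-141352, -250859]]
... * rho(b) = [[1, 3], [2, 7]]  ->  [[-260459, -882981], [-643070, -2180069]]
... * rho(b) = [[1, 3], [2, 7]]  ->  [[-2026421, -6962244], [-5003208, -17189693]]
... * rho(a^-1) = [[-3, -2], [2, 1]]  ->  [[-7845225, -2909402], [-19369762, -7183277]]
... * rho(b) = [[1, 3], [2, 7]]  ->  [[-13664029, -43901489], [-33736316, -108392225]]
tr = -13664029 + -108392225 = -122056254

-122056254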